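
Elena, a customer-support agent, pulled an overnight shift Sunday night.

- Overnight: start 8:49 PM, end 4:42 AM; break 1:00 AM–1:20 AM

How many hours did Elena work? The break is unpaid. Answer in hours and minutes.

7 h 33 min

Overnight: 8:49 PM → midnight = 3 h 11 min; midnight → 4:42 AM = 4 h 42 min; span 7 h 53 min; less 20 min break → 7 h 33 min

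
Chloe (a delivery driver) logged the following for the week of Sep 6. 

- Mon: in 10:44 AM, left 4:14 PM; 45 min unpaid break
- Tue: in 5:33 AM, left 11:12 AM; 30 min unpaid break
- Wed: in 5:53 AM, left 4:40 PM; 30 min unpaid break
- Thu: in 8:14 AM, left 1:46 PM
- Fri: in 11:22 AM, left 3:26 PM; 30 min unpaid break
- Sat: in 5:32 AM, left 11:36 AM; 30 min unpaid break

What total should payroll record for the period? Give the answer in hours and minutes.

34 h 51 min

Mon: 10:44 AM–4:14 PM = 5 h 30 min; less 45 min break → 4 h 45 min
Tue: 5:33 AM–11:12 AM = 5 h 39 min; less 30 min break → 5 h 9 min
Wed: 5:53 AM–4:40 PM = 10 h 47 min; less 30 min break → 10 h 17 min
Thu: 8:14 AM–1:46 PM = 5 h 32 min
Fri: 11:22 AM–3:26 PM = 4 h 4 min; less 30 min break → 3 h 34 min
Sat: 5:32 AM–11:36 AM = 6 h 4 min; less 30 min break → 5 h 34 min
Total: 4 h 45 min + 5 h 9 min + 10 h 17 min + 5 h 32 min + 3 h 34 min + 5 h 34 min = 34 h 51 min.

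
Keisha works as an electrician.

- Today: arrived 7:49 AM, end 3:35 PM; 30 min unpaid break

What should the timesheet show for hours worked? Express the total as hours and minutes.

Today: 7:49 AM–3:35 PM = 7 h 46 min; less 30 min break → 7 h 16 min

7 h 16 min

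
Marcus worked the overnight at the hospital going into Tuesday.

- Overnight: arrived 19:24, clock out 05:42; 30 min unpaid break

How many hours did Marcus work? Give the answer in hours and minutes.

Overnight: 19:24 → midnight = 4 h 36 min; midnight → 05:42 = 5 h 42 min; span 10 h 18 min; less 30 min break → 9 h 48 min

9 h 48 min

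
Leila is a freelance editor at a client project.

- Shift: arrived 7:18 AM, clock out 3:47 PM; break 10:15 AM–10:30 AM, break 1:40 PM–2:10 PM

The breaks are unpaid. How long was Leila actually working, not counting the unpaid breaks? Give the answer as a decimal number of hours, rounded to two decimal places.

Shift: 7:18 AM–3:47 PM = 8 h 29 min; less 45 min break → 7 h 44 min

7.73 hours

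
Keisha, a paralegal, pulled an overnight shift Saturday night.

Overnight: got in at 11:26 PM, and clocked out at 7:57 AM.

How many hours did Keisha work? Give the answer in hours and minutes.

8 h 31 min

Overnight: 11:26 PM → midnight = 0 h 34 min; midnight → 7:57 AM = 7 h 57 min; span 8 h 31 min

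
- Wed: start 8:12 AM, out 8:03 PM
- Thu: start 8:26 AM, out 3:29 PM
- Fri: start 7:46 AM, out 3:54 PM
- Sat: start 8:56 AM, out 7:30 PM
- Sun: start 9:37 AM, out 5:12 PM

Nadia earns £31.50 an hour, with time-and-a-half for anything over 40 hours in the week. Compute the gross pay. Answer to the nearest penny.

£1504.91

Wed: 8:12 AM–8:03 PM = 11 h 51 min
Thu: 8:26 AM–3:29 PM = 7 h 3 min
Fri: 7:46 AM–3:54 PM = 8 h 8 min
Sat: 8:56 AM–7:30 PM = 10 h 34 min
Sun: 9:37 AM–5:12 PM = 7 h 35 min
Total worked: 45 h 11 min = 2711 min.
Regular 40 h 0 min = 2400 min at £31.50/h; overtime 5 h 11 min = 311 min at £47.25/h.
Pay = (2400 × £31.50 + 311 × £47.25) ÷ 60 = £1504.91.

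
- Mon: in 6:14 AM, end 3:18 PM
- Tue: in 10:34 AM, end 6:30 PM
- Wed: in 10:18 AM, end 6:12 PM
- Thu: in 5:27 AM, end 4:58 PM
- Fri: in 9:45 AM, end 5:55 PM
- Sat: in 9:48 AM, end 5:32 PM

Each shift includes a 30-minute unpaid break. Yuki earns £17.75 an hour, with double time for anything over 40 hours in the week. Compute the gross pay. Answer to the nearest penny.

£1040.74

Mon: 6:14 AM–3:18 PM = 9 h 4 min; less 30 min break → 8 h 34 min
Tue: 10:34 AM–6:30 PM = 7 h 56 min; less 30 min break → 7 h 26 min
Wed: 10:18 AM–6:12 PM = 7 h 54 min; less 30 min break → 7 h 24 min
Thu: 5:27 AM–4:58 PM = 11 h 31 min; less 30 min break → 11 h 1 min
Fri: 9:45 AM–5:55 PM = 8 h 10 min; less 30 min break → 7 h 40 min
Sat: 9:48 AM–5:32 PM = 7 h 44 min; less 30 min break → 7 h 14 min
Total worked: 49 h 19 min = 2959 min.
Regular 40 h 0 min = 2400 min at £17.75/h; overtime 9 h 19 min = 559 min at £35.50/h.
Pay = (2400 × £17.75 + 559 × £35.50) ÷ 60 = £1040.74.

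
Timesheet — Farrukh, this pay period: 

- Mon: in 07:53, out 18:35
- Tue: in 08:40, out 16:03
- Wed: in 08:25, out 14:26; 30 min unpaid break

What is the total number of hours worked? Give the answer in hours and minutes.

23 h 36 min

Mon: 07:53–18:35 = 10 h 42 min
Tue: 08:40–16:03 = 7 h 23 min
Wed: 08:25–14:26 = 6 h 1 min; less 30 min break → 5 h 31 min
Total: 10 h 42 min + 7 h 23 min + 5 h 31 min = 23 h 36 min.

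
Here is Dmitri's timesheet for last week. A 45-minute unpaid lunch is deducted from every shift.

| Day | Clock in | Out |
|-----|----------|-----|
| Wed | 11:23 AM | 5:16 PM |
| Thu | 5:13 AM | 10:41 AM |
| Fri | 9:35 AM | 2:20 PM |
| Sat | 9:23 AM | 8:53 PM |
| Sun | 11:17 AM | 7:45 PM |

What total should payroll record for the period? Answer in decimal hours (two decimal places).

Wed: 11:23 AM–5:16 PM = 5 h 53 min; less 45 min break → 5 h 8 min
Thu: 5:13 AM–10:41 AM = 5 h 28 min; less 45 min break → 4 h 43 min
Fri: 9:35 AM–2:20 PM = 4 h 45 min; less 45 min break → 4 h 0 min
Sat: 9:23 AM–8:53 PM = 11 h 30 min; less 45 min break → 10 h 45 min
Sun: 11:17 AM–7:45 PM = 8 h 28 min; less 45 min break → 7 h 43 min
Total: 5 h 8 min + 4 h 43 min + 4 h 0 min + 10 h 45 min + 7 h 43 min = 32 h 19 min.

32.32 hours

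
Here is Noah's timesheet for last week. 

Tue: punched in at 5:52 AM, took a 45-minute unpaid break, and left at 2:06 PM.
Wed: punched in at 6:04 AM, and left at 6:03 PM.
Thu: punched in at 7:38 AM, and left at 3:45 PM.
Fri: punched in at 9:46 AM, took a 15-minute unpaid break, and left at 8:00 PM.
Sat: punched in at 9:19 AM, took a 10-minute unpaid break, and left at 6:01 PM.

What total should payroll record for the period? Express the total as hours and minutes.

Tue: 5:52 AM–2:06 PM = 8 h 14 min; less 45 min break → 7 h 29 min
Wed: 6:04 AM–6:03 PM = 11 h 59 min
Thu: 7:38 AM–3:45 PM = 8 h 7 min
Fri: 9:46 AM–8:00 PM = 10 h 14 min; less 15 min break → 9 h 59 min
Sat: 9:19 AM–6:01 PM = 8 h 42 min; less 10 min break → 8 h 32 min
Total: 7 h 29 min + 11 h 59 min + 8 h 7 min + 9 h 59 min + 8 h 32 min = 46 h 6 min.

46 h 6 min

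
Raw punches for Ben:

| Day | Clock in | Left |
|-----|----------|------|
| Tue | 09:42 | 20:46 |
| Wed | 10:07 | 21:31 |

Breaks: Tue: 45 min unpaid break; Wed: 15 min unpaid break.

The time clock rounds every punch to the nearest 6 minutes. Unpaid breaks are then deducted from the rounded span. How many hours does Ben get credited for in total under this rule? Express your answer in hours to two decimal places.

Tue: in 09:42→09:42, out 20:46→20:48; 11 h 6 min − 45 min = 10 h 21 min
Wed: in 10:07→10:06, out 21:31→21:30; 11 h 24 min − 15 min = 11 h 9 min
Total credited: 21 h 30 min.

21.50 hours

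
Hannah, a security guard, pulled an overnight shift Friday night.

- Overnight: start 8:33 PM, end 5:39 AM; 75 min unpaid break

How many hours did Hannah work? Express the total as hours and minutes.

7 h 51 min

Overnight: 8:33 PM → midnight = 3 h 27 min; midnight → 5:39 AM = 5 h 39 min; span 9 h 6 min; less 75 min break → 7 h 51 min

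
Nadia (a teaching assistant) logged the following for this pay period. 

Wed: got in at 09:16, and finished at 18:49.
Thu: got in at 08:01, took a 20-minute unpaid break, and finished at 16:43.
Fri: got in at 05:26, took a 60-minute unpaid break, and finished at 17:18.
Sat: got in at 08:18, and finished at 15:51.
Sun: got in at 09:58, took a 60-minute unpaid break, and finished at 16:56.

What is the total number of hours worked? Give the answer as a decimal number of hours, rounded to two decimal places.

Wed: 09:16–18:49 = 9 h 33 min
Thu: 08:01–16:43 = 8 h 42 min; less 20 min break → 8 h 22 min
Fri: 05:26–17:18 = 11 h 52 min; less 60 min break → 10 h 52 min
Sat: 08:18–15:51 = 7 h 33 min
Sun: 09:58–16:56 = 6 h 58 min; less 60 min break → 5 h 58 min
Total: 9 h 33 min + 8 h 22 min + 10 h 52 min + 7 h 33 min + 5 h 58 min = 42 h 18 min.

42.30 hours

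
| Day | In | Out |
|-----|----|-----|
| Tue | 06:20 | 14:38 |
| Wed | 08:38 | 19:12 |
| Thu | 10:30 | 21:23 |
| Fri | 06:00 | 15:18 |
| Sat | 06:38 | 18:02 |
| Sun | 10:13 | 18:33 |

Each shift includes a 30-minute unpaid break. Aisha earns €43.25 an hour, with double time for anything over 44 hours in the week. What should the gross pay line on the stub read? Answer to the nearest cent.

Tue: 06:20–14:38 = 8 h 18 min; less 30 min break → 7 h 48 min
Wed: 08:38–19:12 = 10 h 34 min; less 30 min break → 10 h 4 min
Thu: 10:30–21:23 = 10 h 53 min; less 30 min break → 10 h 23 min
Fri: 06:00–15:18 = 9 h 18 min; less 30 min break → 8 h 48 min
Sat: 06:38–18:02 = 11 h 24 min; less 30 min break → 10 h 54 min
Sun: 10:13–18:33 = 8 h 20 min; less 30 min break → 7 h 50 min
Total worked: 55 h 47 min = 3347 min.
Regular 44 h 0 min = 2640 min at €43.25/h; overtime 11 h 47 min = 707 min at €86.50/h.
Pay = (2640 × €43.25 + 707 × €86.50) ÷ 60 = €2922.26.

€2922.26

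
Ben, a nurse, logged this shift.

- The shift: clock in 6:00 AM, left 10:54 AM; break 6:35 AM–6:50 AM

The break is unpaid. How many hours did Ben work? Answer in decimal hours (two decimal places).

4.65 hours

The shift: 6:00 AM–10:54 AM = 4 h 54 min; less 15 min break → 4 h 39 min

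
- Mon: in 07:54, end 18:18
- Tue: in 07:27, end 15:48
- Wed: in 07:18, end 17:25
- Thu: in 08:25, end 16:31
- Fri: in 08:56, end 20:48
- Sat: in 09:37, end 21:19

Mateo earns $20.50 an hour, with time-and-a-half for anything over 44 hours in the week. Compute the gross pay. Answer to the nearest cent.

$1410.40

Mon: 07:54–18:18 = 10 h 24 min
Tue: 07:27–15:48 = 8 h 21 min
Wed: 07:18–17:25 = 10 h 7 min
Thu: 08:25–16:31 = 8 h 6 min
Fri: 08:56–20:48 = 11 h 52 min
Sat: 09:37–21:19 = 11 h 42 min
Total worked: 60 h 32 min = 3632 min.
Regular 44 h 0 min = 2640 min at $20.50/h; overtime 16 h 32 min = 992 min at $30.75/h.
Pay = (2640 × $20.50 + 992 × $30.75) ÷ 60 = $1410.40.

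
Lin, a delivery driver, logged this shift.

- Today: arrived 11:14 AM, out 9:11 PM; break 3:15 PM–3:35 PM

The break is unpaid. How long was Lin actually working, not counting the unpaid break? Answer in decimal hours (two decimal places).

9.62 hours

Today: 11:14 AM–9:11 PM = 9 h 57 min; less 20 min break → 9 h 37 min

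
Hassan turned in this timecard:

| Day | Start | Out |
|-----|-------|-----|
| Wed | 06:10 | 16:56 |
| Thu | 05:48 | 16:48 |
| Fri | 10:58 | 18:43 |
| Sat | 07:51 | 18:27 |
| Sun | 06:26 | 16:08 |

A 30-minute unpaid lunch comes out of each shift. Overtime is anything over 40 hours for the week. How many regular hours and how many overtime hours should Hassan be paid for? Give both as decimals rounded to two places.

Regular 40.00 hours, overtime 7.32 hours

Wed: 06:10–16:56 = 10 h 46 min; less 30 min break → 10 h 16 min
Thu: 05:48–16:48 = 11 h 0 min; less 30 min break → 10 h 30 min
Fri: 10:58–18:43 = 7 h 45 min; less 30 min break → 7 h 15 min
Sat: 07:51–18:27 = 10 h 36 min; less 30 min break → 10 h 6 min
Sun: 06:26–16:08 = 9 h 42 min; less 30 min break → 9 h 12 min
Total worked: 47 h 19 min = 47.32 h.
Threshold 40 h → overtime 7 h 19 min, regular 40 h 0 min.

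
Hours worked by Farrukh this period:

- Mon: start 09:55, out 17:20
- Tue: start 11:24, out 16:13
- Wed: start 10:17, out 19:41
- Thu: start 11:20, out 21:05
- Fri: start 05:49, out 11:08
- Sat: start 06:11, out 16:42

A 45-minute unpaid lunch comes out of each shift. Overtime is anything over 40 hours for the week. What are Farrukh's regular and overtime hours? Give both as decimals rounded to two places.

Mon: 09:55–17:20 = 7 h 25 min; less 45 min break → 6 h 40 min
Tue: 11:24–16:13 = 4 h 49 min; less 45 min break → 4 h 4 min
Wed: 10:17–19:41 = 9 h 24 min; less 45 min break → 8 h 39 min
Thu: 11:20–21:05 = 9 h 45 min; less 45 min break → 9 h 0 min
Fri: 05:49–11:08 = 5 h 19 min; less 45 min break → 4 h 34 min
Sat: 06:11–16:42 = 10 h 31 min; less 45 min break → 9 h 46 min
Total worked: 42 h 43 min = 42.72 h.
Threshold 40 h → overtime 2 h 43 min, regular 40 h 0 min.

Regular 40.00 hours, overtime 2.72 hours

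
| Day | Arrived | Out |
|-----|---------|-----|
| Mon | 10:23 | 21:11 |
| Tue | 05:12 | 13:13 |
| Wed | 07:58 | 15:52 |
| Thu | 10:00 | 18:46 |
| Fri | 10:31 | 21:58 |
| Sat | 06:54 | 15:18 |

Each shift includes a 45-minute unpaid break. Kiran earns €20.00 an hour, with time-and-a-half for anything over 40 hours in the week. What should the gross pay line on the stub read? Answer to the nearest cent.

Mon: 10:23–21:11 = 10 h 48 min; less 45 min break → 10 h 3 min
Tue: 05:12–13:13 = 8 h 1 min; less 45 min break → 7 h 16 min
Wed: 07:58–15:52 = 7 h 54 min; less 45 min break → 7 h 9 min
Thu: 10:00–18:46 = 8 h 46 min; less 45 min break → 8 h 1 min
Fri: 10:31–21:58 = 11 h 27 min; less 45 min break → 10 h 42 min
Sat: 06:54–15:18 = 8 h 24 min; less 45 min break → 7 h 39 min
Total worked: 50 h 50 min = 3050 min.
Regular 40 h 0 min = 2400 min at €20.00/h; overtime 10 h 50 min = 650 min at €30.00/h.
Pay = (2400 × €20.00 + 650 × €30.00) ÷ 60 = €1125.00.

€1125.00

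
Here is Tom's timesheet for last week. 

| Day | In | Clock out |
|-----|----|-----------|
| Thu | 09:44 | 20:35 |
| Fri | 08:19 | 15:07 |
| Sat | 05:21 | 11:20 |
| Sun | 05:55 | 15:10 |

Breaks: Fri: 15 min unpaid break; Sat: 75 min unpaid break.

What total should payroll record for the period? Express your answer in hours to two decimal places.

31.38 hours

Thu: 09:44–20:35 = 10 h 51 min
Fri: 08:19–15:07 = 6 h 48 min; less 15 min break → 6 h 33 min
Sat: 05:21–11:20 = 5 h 59 min; less 75 min break → 4 h 44 min
Sun: 05:55–15:10 = 9 h 15 min
Total: 10 h 51 min + 6 h 33 min + 4 h 44 min + 9 h 15 min = 31 h 23 min.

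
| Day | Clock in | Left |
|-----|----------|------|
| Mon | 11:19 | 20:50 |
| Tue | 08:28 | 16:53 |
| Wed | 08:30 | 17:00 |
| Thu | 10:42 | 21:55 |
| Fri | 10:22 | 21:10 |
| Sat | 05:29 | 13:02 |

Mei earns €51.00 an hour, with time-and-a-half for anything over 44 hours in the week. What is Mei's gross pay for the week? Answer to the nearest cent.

€3162.00

Mon: 11:19–20:50 = 9 h 31 min
Tue: 08:28–16:53 = 8 h 25 min
Wed: 08:30–17:00 = 8 h 30 min
Thu: 10:42–21:55 = 11 h 13 min
Fri: 10:22–21:10 = 10 h 48 min
Sat: 05:29–13:02 = 7 h 33 min
Total worked: 56 h 0 min = 3360 min.
Regular 44 h 0 min = 2640 min at €51.00/h; overtime 12 h 0 min = 720 min at €76.50/h.
Pay = (2640 × €51.00 + 720 × €76.50) ÷ 60 = €3162.00.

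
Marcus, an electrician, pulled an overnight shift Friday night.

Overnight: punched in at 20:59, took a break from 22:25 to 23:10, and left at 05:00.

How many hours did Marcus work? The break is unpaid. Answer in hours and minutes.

Overnight: 20:59 → midnight = 3 h 1 min; midnight → 05:00 = 5 h 0 min; span 8 h 1 min; less 45 min break → 7 h 16 min

7 h 16 min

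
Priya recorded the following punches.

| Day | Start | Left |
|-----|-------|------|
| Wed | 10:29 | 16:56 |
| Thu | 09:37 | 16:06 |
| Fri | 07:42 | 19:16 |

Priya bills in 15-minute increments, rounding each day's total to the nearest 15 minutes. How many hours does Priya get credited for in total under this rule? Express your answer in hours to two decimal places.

24.50 hours

Wed: 10:29–16:56 = 6 h 27 min → rounds to 6 h 30 min
Thu: 09:37–16:06 = 6 h 29 min → rounds to 6 h 30 min
Fri: 07:42–19:16 = 11 h 34 min → rounds to 11 h 30 min
Total credited: 24 h 30 min.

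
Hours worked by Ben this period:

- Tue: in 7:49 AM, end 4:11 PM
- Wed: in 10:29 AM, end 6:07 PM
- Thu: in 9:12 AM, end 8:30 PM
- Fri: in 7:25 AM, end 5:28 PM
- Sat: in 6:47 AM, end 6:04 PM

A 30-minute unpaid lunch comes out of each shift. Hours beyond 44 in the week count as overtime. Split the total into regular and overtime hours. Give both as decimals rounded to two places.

Tue: 7:49 AM–4:11 PM = 8 h 22 min; less 30 min break → 7 h 52 min
Wed: 10:29 AM–6:07 PM = 7 h 38 min; less 30 min break → 7 h 8 min
Thu: 9:12 AM–8:30 PM = 11 h 18 min; less 30 min break → 10 h 48 min
Fri: 7:25 AM–5:28 PM = 10 h 3 min; less 30 min break → 9 h 33 min
Sat: 6:47 AM–6:04 PM = 11 h 17 min; less 30 min break → 10 h 47 min
Total worked: 46 h 8 min = 46.13 h.
Threshold 44 h → overtime 2 h 8 min, regular 44 h 0 min.

Regular 44.00 hours, overtime 2.13 hours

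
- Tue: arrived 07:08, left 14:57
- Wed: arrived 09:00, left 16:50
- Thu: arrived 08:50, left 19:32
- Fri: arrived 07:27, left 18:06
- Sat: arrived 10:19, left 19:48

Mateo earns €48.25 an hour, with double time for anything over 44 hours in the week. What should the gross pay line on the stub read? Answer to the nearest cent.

€2362.64

Tue: 07:08–14:57 = 7 h 49 min
Wed: 09:00–16:50 = 7 h 50 min
Thu: 08:50–19:32 = 10 h 42 min
Fri: 07:27–18:06 = 10 h 39 min
Sat: 10:19–19:48 = 9 h 29 min
Total worked: 46 h 29 min = 2789 min.
Regular 44 h 0 min = 2640 min at €48.25/h; overtime 2 h 29 min = 149 min at €96.50/h.
Pay = (2640 × €48.25 + 149 × €96.50) ÷ 60 = €2362.64.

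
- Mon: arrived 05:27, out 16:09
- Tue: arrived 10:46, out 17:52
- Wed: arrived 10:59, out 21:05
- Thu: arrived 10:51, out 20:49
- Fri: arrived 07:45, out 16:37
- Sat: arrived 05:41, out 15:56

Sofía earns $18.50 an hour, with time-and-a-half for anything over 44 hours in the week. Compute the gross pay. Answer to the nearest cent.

$1174.29

Mon: 05:27–16:09 = 10 h 42 min
Tue: 10:46–17:52 = 7 h 6 min
Wed: 10:59–21:05 = 10 h 6 min
Thu: 10:51–20:49 = 9 h 58 min
Fri: 07:45–16:37 = 8 h 52 min
Sat: 05:41–15:56 = 10 h 15 min
Total worked: 56 h 59 min = 3419 min.
Regular 44 h 0 min = 2640 min at $18.50/h; overtime 12 h 59 min = 779 min at $27.75/h.
Pay = (2640 × $18.50 + 779 × $27.75) ÷ 60 = $1174.29.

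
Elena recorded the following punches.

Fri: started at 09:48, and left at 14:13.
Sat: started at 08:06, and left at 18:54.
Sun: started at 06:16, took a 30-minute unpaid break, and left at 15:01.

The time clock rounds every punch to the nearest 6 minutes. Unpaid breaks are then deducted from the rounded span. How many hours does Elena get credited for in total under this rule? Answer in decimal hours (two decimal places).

Fri: in 09:48→09:48, out 14:13→14:12; 4 h 24 min
Sat: in 08:06→08:06, out 18:54→18:54; 10 h 48 min
Sun: in 06:16→06:18, out 15:01→15:00; 8 h 42 min − 30 min = 8 h 12 min
Total credited: 23 h 24 min.

23.40 hours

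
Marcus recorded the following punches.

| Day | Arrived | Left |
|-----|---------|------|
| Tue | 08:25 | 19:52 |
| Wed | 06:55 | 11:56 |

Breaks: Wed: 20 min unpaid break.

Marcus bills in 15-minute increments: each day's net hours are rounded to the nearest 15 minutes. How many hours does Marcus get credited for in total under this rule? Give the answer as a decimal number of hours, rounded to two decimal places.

16.25 hours

Tue: 08:25–19:52 = 11 h 27 min → rounds to 11 h 30 min
Wed: 06:55–11:56 = 5 h 1 min − 20 min = 4 h 41 min → rounds to 4 h 45 min
Total credited: 16 h 15 min.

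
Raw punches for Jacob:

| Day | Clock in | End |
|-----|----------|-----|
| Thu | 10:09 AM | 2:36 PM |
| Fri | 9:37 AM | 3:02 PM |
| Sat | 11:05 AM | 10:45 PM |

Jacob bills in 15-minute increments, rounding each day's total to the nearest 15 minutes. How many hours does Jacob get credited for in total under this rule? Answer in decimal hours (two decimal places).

21.75 hours

Thu: 10:09 AM–2:36 PM = 4 h 27 min → rounds to 4 h 30 min
Fri: 9:37 AM–3:02 PM = 5 h 25 min → rounds to 5 h 30 min
Sat: 11:05 AM–10:45 PM = 11 h 40 min → rounds to 11 h 45 min
Total credited: 21 h 45 min.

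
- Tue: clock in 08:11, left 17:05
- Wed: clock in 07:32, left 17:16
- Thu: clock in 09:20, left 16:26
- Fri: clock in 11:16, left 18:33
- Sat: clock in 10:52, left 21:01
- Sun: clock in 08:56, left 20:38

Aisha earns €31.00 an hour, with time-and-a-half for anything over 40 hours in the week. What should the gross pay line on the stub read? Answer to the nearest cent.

Tue: 08:11–17:05 = 8 h 54 min
Wed: 07:32–17:16 = 9 h 44 min
Thu: 09:20–16:26 = 7 h 6 min
Fri: 11:16–18:33 = 7 h 17 min
Sat: 10:52–21:01 = 10 h 9 min
Sun: 08:56–20:38 = 11 h 42 min
Total worked: 54 h 52 min = 3292 min.
Regular 40 h 0 min = 2400 min at €31.00/h; overtime 14 h 52 min = 892 min at €46.50/h.
Pay = (2400 × €31.00 + 892 × €46.50) ÷ 60 = €1931.30.

€1931.30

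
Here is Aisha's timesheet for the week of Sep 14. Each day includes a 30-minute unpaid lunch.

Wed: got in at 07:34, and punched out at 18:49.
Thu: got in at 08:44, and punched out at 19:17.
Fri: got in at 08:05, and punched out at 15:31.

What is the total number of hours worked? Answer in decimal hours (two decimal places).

Wed: 07:34–18:49 = 11 h 15 min; less 30 min break → 10 h 45 min
Thu: 08:44–19:17 = 10 h 33 min; less 30 min break → 10 h 3 min
Fri: 08:05–15:31 = 7 h 26 min; less 30 min break → 6 h 56 min
Total: 10 h 45 min + 10 h 3 min + 6 h 56 min = 27 h 44 min.

27.73 hours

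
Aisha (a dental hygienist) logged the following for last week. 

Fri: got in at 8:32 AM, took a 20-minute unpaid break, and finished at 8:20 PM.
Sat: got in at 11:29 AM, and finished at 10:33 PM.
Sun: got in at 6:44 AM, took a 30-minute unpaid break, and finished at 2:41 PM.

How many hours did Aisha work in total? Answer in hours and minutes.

Fri: 8:32 AM–8:20 PM = 11 h 48 min; less 20 min break → 11 h 28 min
Sat: 11:29 AM–10:33 PM = 11 h 4 min
Sun: 6:44 AM–2:41 PM = 7 h 57 min; less 30 min break → 7 h 27 min
Total: 11 h 28 min + 11 h 4 min + 7 h 27 min = 29 h 59 min.

29 h 59 min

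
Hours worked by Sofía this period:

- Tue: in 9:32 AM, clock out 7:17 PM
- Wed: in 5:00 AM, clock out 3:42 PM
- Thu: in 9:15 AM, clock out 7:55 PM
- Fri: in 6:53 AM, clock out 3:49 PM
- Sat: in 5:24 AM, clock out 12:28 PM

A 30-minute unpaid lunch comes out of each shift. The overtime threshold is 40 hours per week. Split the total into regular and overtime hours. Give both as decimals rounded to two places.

Regular 40.00 hours, overtime 4.62 hours

Tue: 9:32 AM–7:17 PM = 9 h 45 min; less 30 min break → 9 h 15 min
Wed: 5:00 AM–3:42 PM = 10 h 42 min; less 30 min break → 10 h 12 min
Thu: 9:15 AM–7:55 PM = 10 h 40 min; less 30 min break → 10 h 10 min
Fri: 6:53 AM–3:49 PM = 8 h 56 min; less 30 min break → 8 h 26 min
Sat: 5:24 AM–12:28 PM = 7 h 4 min; less 30 min break → 6 h 34 min
Total worked: 44 h 37 min = 44.62 h.
Threshold 40 h → overtime 4 h 37 min, regular 40 h 0 min.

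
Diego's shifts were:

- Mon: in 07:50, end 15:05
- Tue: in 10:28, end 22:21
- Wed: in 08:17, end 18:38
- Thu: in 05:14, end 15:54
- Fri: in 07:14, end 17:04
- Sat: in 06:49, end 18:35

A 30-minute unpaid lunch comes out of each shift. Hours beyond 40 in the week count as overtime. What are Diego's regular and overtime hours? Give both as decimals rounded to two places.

Regular 40.00 hours, overtime 18.75 hours

Mon: 07:50–15:05 = 7 h 15 min; less 30 min break → 6 h 45 min
Tue: 10:28–22:21 = 11 h 53 min; less 30 min break → 11 h 23 min
Wed: 08:17–18:38 = 10 h 21 min; less 30 min break → 9 h 51 min
Thu: 05:14–15:54 = 10 h 40 min; less 30 min break → 10 h 10 min
Fri: 07:14–17:04 = 9 h 50 min; less 30 min break → 9 h 20 min
Sat: 06:49–18:35 = 11 h 46 min; less 30 min break → 11 h 16 min
Total worked: 58 h 45 min = 58.75 h.
Threshold 40 h → overtime 18 h 45 min, regular 40 h 0 min.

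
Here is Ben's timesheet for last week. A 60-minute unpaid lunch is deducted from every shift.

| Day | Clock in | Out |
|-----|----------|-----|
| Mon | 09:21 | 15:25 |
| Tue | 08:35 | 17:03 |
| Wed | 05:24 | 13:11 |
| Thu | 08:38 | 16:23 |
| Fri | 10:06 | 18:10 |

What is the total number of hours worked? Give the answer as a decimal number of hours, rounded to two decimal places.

33.13 hours

Mon: 09:21–15:25 = 6 h 4 min; less 60 min break → 5 h 4 min
Tue: 08:35–17:03 = 8 h 28 min; less 60 min break → 7 h 28 min
Wed: 05:24–13:11 = 7 h 47 min; less 60 min break → 6 h 47 min
Thu: 08:38–16:23 = 7 h 45 min; less 60 min break → 6 h 45 min
Fri: 10:06–18:10 = 8 h 4 min; less 60 min break → 7 h 4 min
Total: 5 h 4 min + 7 h 28 min + 6 h 47 min + 6 h 45 min + 7 h 4 min = 33 h 8 min.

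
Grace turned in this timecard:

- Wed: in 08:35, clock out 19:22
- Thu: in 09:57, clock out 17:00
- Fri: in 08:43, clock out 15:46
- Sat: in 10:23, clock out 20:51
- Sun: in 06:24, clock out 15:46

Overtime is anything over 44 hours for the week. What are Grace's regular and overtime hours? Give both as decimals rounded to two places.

Regular 44.00 hours, overtime 0.72 hours

Wed: 08:35–19:22 = 10 h 47 min
Thu: 09:57–17:00 = 7 h 3 min
Fri: 08:43–15:46 = 7 h 3 min
Sat: 10:23–20:51 = 10 h 28 min
Sun: 06:24–15:46 = 9 h 22 min
Total worked: 44 h 43 min = 44.72 h.
Threshold 44 h → overtime 0 h 43 min, regular 44 h 0 min.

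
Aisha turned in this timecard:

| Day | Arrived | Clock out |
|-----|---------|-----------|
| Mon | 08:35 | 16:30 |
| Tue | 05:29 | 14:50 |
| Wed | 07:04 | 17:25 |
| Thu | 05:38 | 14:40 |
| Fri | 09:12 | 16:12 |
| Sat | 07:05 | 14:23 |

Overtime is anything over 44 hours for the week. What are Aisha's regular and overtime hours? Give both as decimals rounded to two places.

Regular 44.00 hours, overtime 6.95 hours

Mon: 08:35–16:30 = 7 h 55 min
Tue: 05:29–14:50 = 9 h 21 min
Wed: 07:04–17:25 = 10 h 21 min
Thu: 05:38–14:40 = 9 h 2 min
Fri: 09:12–16:12 = 7 h 0 min
Sat: 07:05–14:23 = 7 h 18 min
Total worked: 50 h 57 min = 50.95 h.
Threshold 44 h → overtime 6 h 57 min, regular 44 h 0 min.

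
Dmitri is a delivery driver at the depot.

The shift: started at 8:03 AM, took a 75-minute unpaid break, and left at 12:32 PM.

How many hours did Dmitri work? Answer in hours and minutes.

The shift: 8:03 AM–12:32 PM = 4 h 29 min; less 75 min break → 3 h 14 min

3 h 14 min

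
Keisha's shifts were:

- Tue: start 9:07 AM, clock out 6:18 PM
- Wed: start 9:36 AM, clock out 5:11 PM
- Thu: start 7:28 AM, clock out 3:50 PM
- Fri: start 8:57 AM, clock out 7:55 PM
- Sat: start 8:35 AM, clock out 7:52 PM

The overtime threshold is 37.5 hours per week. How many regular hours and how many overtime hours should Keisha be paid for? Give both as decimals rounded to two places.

Regular 37.50 hours, overtime 9.88 hours

Tue: 9:07 AM–6:18 PM = 9 h 11 min
Wed: 9:36 AM–5:11 PM = 7 h 35 min
Thu: 7:28 AM–3:50 PM = 8 h 22 min
Fri: 8:57 AM–7:55 PM = 10 h 58 min
Sat: 8:35 AM–7:52 PM = 11 h 17 min
Total worked: 47 h 23 min = 47.38 h.
Threshold 37.5 h → overtime 9 h 53 min, regular 37 h 30 min.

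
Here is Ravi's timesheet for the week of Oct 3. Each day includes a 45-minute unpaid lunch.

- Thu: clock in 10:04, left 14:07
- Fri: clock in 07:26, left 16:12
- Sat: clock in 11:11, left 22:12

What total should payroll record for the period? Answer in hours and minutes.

21 h 35 min

Thu: 10:04–14:07 = 4 h 3 min; less 45 min break → 3 h 18 min
Fri: 07:26–16:12 = 8 h 46 min; less 45 min break → 8 h 1 min
Sat: 11:11–22:12 = 11 h 1 min; less 45 min break → 10 h 16 min
Total: 3 h 18 min + 8 h 1 min + 10 h 16 min = 21 h 35 min.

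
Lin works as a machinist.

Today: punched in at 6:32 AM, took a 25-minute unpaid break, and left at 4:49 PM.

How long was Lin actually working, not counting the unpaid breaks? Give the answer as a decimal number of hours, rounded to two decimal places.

Today: 6:32 AM–4:49 PM = 10 h 17 min; less 25 min break → 9 h 52 min

9.87 hours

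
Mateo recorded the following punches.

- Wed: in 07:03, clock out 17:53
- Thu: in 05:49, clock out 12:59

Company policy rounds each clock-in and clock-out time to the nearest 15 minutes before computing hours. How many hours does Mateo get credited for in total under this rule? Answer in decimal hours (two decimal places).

18.25 hours

Wed: in 07:03→07:00, out 17:53→18:00; 11 h 0 min
Thu: in 05:49→05:45, out 12:59→13:00; 7 h 15 min
Total credited: 18 h 15 min.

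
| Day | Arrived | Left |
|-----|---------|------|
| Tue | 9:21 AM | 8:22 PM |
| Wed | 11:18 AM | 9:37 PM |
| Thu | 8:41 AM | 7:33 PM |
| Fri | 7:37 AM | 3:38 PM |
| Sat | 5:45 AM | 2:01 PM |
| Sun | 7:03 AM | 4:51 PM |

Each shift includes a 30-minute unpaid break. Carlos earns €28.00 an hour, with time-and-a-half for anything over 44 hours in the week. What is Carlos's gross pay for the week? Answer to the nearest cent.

€1705.90

Tue: 9:21 AM–8:22 PM = 11 h 1 min; less 30 min break → 10 h 31 min
Wed: 11:18 AM–9:37 PM = 10 h 19 min; less 30 min break → 9 h 49 min
Thu: 8:41 AM–7:33 PM = 10 h 52 min; less 30 min break → 10 h 22 min
Fri: 7:37 AM–3:38 PM = 8 h 1 min; less 30 min break → 7 h 31 min
Sat: 5:45 AM–2:01 PM = 8 h 16 min; less 30 min break → 7 h 46 min
Sun: 7:03 AM–4:51 PM = 9 h 48 min; less 30 min break → 9 h 18 min
Total worked: 55 h 17 min = 3317 min.
Regular 44 h 0 min = 2640 min at €28.00/h; overtime 11 h 17 min = 677 min at €42.00/h.
Pay = (2640 × €28.00 + 677 × €42.00) ÷ 60 = €1705.90.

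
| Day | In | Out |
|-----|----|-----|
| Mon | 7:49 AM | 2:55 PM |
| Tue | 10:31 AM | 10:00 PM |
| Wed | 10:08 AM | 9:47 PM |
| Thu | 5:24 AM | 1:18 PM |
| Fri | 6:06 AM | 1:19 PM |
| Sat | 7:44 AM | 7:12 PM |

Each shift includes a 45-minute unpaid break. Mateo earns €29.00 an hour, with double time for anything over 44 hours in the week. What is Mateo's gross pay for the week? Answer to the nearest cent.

€1758.37

Mon: 7:49 AM–2:55 PM = 7 h 6 min; less 45 min break → 6 h 21 min
Tue: 10:31 AM–10:00 PM = 11 h 29 min; less 45 min break → 10 h 44 min
Wed: 10:08 AM–9:47 PM = 11 h 39 min; less 45 min break → 10 h 54 min
Thu: 5:24 AM–1:18 PM = 7 h 54 min; less 45 min break → 7 h 9 min
Fri: 6:06 AM–1:19 PM = 7 h 13 min; less 45 min break → 6 h 28 min
Sat: 7:44 AM–7:12 PM = 11 h 28 min; less 45 min break → 10 h 43 min
Total worked: 52 h 19 min = 3139 min.
Regular 44 h 0 min = 2640 min at €29.00/h; overtime 8 h 19 min = 499 min at €58.00/h.
Pay = (2640 × €29.00 + 499 × €58.00) ÷ 60 = €1758.37.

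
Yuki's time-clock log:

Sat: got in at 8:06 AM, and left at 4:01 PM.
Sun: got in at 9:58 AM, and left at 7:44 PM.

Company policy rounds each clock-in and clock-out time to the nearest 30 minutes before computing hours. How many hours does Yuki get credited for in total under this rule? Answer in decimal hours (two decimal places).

17.50 hours

Sat: in 8:06 AM→8:00 AM, out 4:01 PM→4:00 PM; 8 h 0 min
Sun: in 9:58 AM→10:00 AM, out 7:44 PM→7:30 PM; 9 h 30 min
Total credited: 17 h 30 min.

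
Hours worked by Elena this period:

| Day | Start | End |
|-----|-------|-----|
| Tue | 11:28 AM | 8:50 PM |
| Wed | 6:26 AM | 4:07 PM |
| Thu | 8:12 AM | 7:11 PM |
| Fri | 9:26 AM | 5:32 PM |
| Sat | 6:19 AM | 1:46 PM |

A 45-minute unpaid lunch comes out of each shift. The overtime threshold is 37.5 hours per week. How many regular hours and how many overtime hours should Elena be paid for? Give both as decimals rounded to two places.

Regular 37.50 hours, overtime 4.33 hours

Tue: 11:28 AM–8:50 PM = 9 h 22 min; less 45 min break → 8 h 37 min
Wed: 6:26 AM–4:07 PM = 9 h 41 min; less 45 min break → 8 h 56 min
Thu: 8:12 AM–7:11 PM = 10 h 59 min; less 45 min break → 10 h 14 min
Fri: 9:26 AM–5:32 PM = 8 h 6 min; less 45 min break → 7 h 21 min
Sat: 6:19 AM–1:46 PM = 7 h 27 min; less 45 min break → 6 h 42 min
Total worked: 41 h 50 min = 41.83 h.
Threshold 37.5 h → overtime 4 h 20 min, regular 37 h 30 min.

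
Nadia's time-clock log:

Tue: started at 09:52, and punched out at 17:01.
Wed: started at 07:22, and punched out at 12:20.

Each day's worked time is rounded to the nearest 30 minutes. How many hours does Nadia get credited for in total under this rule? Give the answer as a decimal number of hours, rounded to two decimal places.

12.00 hours

Tue: 09:52–17:01 = 7 h 9 min → rounds to 7 h 0 min
Wed: 07:22–12:20 = 4 h 58 min → rounds to 5 h 0 min
Total credited: 12 h 0 min.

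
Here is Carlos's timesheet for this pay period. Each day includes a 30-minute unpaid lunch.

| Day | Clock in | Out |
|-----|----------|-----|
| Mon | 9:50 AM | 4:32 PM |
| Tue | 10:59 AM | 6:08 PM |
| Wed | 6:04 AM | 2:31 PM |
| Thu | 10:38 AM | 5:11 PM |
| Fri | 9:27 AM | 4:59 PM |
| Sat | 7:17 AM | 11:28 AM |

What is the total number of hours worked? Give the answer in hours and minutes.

37 h 34 min

Mon: 9:50 AM–4:32 PM = 6 h 42 min; less 30 min break → 6 h 12 min
Tue: 10:59 AM–6:08 PM = 7 h 9 min; less 30 min break → 6 h 39 min
Wed: 6:04 AM–2:31 PM = 8 h 27 min; less 30 min break → 7 h 57 min
Thu: 10:38 AM–5:11 PM = 6 h 33 min; less 30 min break → 6 h 3 min
Fri: 9:27 AM–4:59 PM = 7 h 32 min; less 30 min break → 7 h 2 min
Sat: 7:17 AM–11:28 AM = 4 h 11 min; less 30 min break → 3 h 41 min
Total: 6 h 12 min + 6 h 39 min + 7 h 57 min + 6 h 3 min + 7 h 2 min + 3 h 41 min = 37 h 34 min.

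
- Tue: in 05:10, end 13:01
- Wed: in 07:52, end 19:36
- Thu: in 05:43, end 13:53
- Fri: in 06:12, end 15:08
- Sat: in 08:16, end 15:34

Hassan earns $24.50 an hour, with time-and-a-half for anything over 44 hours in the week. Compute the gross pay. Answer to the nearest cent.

$1077.59

Tue: 05:10–13:01 = 7 h 51 min
Wed: 07:52–19:36 = 11 h 44 min
Thu: 05:43–13:53 = 8 h 10 min
Fri: 06:12–15:08 = 8 h 56 min
Sat: 08:16–15:34 = 7 h 18 min
Total worked: 43 h 59 min = 2639 min.
Regular 43 h 59 min = 2639 min at $24.50/h; overtime 0 h 0 min = 0 min at $36.75/h.
Pay = (2639 × $24.50 + 0 × $36.75) ÷ 60 = $1077.59.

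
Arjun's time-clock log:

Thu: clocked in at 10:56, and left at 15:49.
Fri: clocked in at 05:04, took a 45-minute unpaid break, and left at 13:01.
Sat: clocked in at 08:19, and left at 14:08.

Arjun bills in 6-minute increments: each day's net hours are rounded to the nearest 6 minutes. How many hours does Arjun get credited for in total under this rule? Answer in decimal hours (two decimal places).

Thu: 10:56–15:49 = 4 h 53 min → rounds to 4 h 54 min
Fri: 05:04–13:01 = 7 h 57 min − 45 min = 7 h 12 min → rounds to 7 h 12 min
Sat: 08:19–14:08 = 5 h 49 min → rounds to 5 h 48 min
Total credited: 17 h 54 min.

17.90 hours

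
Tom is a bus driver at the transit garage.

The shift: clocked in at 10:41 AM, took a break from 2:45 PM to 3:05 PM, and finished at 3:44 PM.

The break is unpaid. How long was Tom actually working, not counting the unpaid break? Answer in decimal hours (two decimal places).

4.72 hours

The shift: 10:41 AM–3:44 PM = 5 h 3 min; less 20 min break → 4 h 43 min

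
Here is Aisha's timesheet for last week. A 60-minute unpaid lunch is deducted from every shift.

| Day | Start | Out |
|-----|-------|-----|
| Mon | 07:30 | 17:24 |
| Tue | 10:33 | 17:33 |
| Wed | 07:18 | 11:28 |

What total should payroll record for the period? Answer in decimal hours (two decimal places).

18.07 hours

Mon: 07:30–17:24 = 9 h 54 min; less 60 min break → 8 h 54 min
Tue: 10:33–17:33 = 7 h 0 min; less 60 min break → 6 h 0 min
Wed: 07:18–11:28 = 4 h 10 min; less 60 min break → 3 h 10 min
Total: 8 h 54 min + 6 h 0 min + 3 h 10 min = 18 h 4 min.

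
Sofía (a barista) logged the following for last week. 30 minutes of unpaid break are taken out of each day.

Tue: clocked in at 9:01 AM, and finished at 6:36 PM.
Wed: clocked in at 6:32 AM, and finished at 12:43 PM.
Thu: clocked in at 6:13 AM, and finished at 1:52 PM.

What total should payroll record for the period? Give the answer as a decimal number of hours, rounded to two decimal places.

21.92 hours

Tue: 9:01 AM–6:36 PM = 9 h 35 min; less 30 min break → 9 h 5 min
Wed: 6:32 AM–12:43 PM = 6 h 11 min; less 30 min break → 5 h 41 min
Thu: 6:13 AM–1:52 PM = 7 h 39 min; less 30 min break → 7 h 9 min
Total: 9 h 5 min + 5 h 41 min + 7 h 9 min = 21 h 55 min.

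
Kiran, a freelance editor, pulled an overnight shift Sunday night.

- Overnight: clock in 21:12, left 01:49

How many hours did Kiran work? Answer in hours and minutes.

4 h 37 min

Overnight: 21:12 → midnight = 2 h 48 min; midnight → 01:49 = 1 h 49 min; span 4 h 37 min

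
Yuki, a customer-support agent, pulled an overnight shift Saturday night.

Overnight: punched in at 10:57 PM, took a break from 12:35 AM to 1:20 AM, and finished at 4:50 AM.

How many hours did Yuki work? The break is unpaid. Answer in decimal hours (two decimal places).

5.13 hours

Overnight: 10:57 PM → midnight = 1 h 3 min; midnight → 4:50 AM = 4 h 50 min; span 5 h 53 min; less 45 min break → 5 h 8 min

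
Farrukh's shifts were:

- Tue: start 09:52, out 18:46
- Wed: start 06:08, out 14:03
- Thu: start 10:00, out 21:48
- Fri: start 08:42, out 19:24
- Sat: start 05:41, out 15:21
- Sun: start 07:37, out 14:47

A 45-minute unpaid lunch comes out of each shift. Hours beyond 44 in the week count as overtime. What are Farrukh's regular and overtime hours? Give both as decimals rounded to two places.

Regular 44.00 hours, overtime 7.65 hours

Tue: 09:52–18:46 = 8 h 54 min; less 45 min break → 8 h 9 min
Wed: 06:08–14:03 = 7 h 55 min; less 45 min break → 7 h 10 min
Thu: 10:00–21:48 = 11 h 48 min; less 45 min break → 11 h 3 min
Fri: 08:42–19:24 = 10 h 42 min; less 45 min break → 9 h 57 min
Sat: 05:41–15:21 = 9 h 40 min; less 45 min break → 8 h 55 min
Sun: 07:37–14:47 = 7 h 10 min; less 45 min break → 6 h 25 min
Total worked: 51 h 39 min = 51.65 h.
Threshold 44 h → overtime 7 h 39 min, regular 44 h 0 min.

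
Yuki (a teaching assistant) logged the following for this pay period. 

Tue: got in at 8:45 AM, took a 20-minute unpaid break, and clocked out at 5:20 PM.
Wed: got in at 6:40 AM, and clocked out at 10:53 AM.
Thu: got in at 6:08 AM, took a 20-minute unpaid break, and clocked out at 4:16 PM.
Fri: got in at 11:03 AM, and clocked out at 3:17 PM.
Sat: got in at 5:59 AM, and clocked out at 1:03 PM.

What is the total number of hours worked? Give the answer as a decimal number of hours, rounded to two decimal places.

Tue: 8:45 AM–5:20 PM = 8 h 35 min; less 20 min break → 8 h 15 min
Wed: 6:40 AM–10:53 AM = 4 h 13 min
Thu: 6:08 AM–4:16 PM = 10 h 8 min; less 20 min break → 9 h 48 min
Fri: 11:03 AM–3:17 PM = 4 h 14 min
Sat: 5:59 AM–1:03 PM = 7 h 4 min
Total: 8 h 15 min + 4 h 13 min + 9 h 48 min + 4 h 14 min + 7 h 4 min = 33 h 34 min.

33.57 hours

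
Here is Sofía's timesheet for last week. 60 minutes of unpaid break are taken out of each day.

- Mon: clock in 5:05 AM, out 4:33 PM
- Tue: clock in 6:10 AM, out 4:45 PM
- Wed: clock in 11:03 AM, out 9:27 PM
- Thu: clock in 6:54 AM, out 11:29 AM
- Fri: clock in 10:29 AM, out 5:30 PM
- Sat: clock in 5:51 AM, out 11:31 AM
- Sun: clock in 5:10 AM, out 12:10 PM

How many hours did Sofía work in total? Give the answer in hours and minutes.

Mon: 5:05 AM–4:33 PM = 11 h 28 min; less 60 min break → 10 h 28 min
Tue: 6:10 AM–4:45 PM = 10 h 35 min; less 60 min break → 9 h 35 min
Wed: 11:03 AM–9:27 PM = 10 h 24 min; less 60 min break → 9 h 24 min
Thu: 6:54 AM–11:29 AM = 4 h 35 min; less 60 min break → 3 h 35 min
Fri: 10:29 AM–5:30 PM = 7 h 1 min; less 60 min break → 6 h 1 min
Sat: 5:51 AM–11:31 AM = 5 h 40 min; less 60 min break → 4 h 40 min
Sun: 5:10 AM–12:10 PM = 7 h 0 min; less 60 min break → 6 h 0 min
Total: 10 h 28 min + 9 h 35 min + 9 h 24 min + 3 h 35 min + 6 h 1 min + 4 h 40 min + 6 h 0 min = 49 h 43 min.

49 h 43 min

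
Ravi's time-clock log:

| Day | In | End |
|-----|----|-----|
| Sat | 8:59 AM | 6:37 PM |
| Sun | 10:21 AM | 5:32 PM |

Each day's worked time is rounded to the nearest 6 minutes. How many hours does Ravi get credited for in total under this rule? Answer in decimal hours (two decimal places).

Sat: 8:59 AM–6:37 PM = 9 h 38 min → rounds to 9 h 36 min
Sun: 10:21 AM–5:32 PM = 7 h 11 min → rounds to 7 h 12 min
Total credited: 16 h 48 min.

16.80 hours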